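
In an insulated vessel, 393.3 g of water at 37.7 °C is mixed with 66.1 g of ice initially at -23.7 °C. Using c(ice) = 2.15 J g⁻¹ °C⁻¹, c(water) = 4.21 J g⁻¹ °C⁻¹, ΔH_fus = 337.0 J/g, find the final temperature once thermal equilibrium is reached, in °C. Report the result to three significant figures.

Heat to bring ice to 0 °C and melt it: q₁ = 66.1×2.15×23.7 + 66.1×337.0 = 25644 J
Heat the water can supply cooling to 0 °C: 393.3×4.21×37.7 = 62423.4 J > q₁, so all ice melts.
Energy balance: 393.3×4.21×(37.7 − T) = 25644 + 66.1×4.21×(T − 0)
1655.793(37.7 − T) = 25644 + 278.281 T
62423.4 − 25644 = 1934.074 T
T = 36779.4 / 1934.074 = 19.02 °C

T_f = 19.0 °C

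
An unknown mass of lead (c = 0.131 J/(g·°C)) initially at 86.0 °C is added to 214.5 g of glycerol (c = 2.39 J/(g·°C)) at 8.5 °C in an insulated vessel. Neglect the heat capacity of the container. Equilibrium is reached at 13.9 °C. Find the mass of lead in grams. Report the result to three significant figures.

m = 293 g

q_gained = (214.5 × 2.39) × (13.9 − 8.5) = 2768 J
q_lost = m × 0.131 × (86.0 − 13.9) = 9.4451 m
m = 2768 / 9.4451 = 293 g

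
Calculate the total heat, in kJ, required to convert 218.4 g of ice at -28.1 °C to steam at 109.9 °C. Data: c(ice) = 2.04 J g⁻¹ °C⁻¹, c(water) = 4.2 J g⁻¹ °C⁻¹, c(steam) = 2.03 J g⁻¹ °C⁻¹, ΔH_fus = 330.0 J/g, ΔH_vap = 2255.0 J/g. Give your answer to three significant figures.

q1 (heat ice -28.1→0.0 °C): 218.4 × 2.04 × 28.1 = 12520 J
q2 (melt at 0 °C): 218.4 × 330.0 = 72072 J
q3 (heat water 0.0→100.0 °C): 218.4 × 4.2 × 100.0 = 91728 J
q4 (vaporize at 100 °C): 218.4 × 2255.0 = 492492 J
q5 (heat steam 100.0→109.9 °C): 218.4 × 2.03 × 9.9 = 4389 J
Total: 12520 + 72072 + 91728 + 492492 + 4389 = 673201 J = 673 kJ

q = 673 kJ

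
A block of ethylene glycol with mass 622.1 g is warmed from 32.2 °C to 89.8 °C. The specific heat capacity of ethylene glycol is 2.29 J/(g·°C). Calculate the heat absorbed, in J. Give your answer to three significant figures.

q = m c ΔT = 622.1 × 2.29 × (89.8 − 32.2)
q = 622.1 × 2.29 × 57.6 = 82060 J

q = 82100 J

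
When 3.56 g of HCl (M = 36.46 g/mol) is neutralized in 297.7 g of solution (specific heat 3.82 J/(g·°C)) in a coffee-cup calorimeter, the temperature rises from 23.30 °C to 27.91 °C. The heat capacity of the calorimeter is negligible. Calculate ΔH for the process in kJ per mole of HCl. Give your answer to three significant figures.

ΔH = -53.7 kJ/mol

|ΔT| = |27.91 − 23.30| = 4.61 °C
|q_surr| = (297.7 × 3.82) × 4.61 = 1137.214 × 4.61 = 5243 J
n(HCl) = 3.56 / 36.46 = 0.09764 mol
Temperature rose, so q_rxn = −|q_surr| = -5.243 kJ
ΔH = q_rxn / n = -53.70 kJ/mol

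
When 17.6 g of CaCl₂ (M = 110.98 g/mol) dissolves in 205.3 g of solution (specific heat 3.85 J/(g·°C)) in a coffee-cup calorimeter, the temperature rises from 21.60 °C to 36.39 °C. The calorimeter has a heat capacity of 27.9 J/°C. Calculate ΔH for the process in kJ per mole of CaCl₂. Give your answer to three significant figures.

|ΔT| = |36.39 − 21.60| = 14.79 °C
|q_surr| = (205.3 × 3.85 + 27.9) × 14.79 = 818.305 × 14.79 = 12100 J
n(CaCl₂) = 17.6 / 110.98 = 0.1586 mol
Temperature rose, so q_rxn = −|q_surr| = -12.10 kJ
ΔH = q_rxn / n = -76.29 kJ/mol

ΔH = -76.3 kJ/mol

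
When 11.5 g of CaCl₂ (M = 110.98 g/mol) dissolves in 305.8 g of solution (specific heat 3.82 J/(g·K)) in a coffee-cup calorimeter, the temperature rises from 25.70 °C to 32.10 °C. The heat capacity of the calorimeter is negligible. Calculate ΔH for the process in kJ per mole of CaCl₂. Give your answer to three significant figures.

ΔH = -72.1 kJ/mol

|ΔT| = |32.10 − 25.70| = 6.40 °C
|q_surr| = (305.8 × 3.82) × 6.40 = 1168.156 × 6.40 = 7476.20 J
n(CaCl₂) = 11.5 / 110.98 = 0.103622 mol
Temperature rose, so q_rxn = −|q_surr| = -7.47620 kJ
ΔH = q_rxn / n = -72.149 kJ/mol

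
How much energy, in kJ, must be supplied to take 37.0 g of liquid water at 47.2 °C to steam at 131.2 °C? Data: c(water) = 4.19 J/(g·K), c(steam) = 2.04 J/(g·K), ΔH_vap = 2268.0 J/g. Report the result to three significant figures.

q1 (heat water 47.2→100.0 °C): 37.0 × 4.19 × 52.8 = 8186 J
q2 (vaporize at 100 °C): 37.0 × 2268.0 = 83916 J
q3 (heat steam 100.0→131.2 °C): 37.0 × 2.04 × 31.2 = 2355 J
Total: 8186 + 83916 + 2355 = 94457 J = 94.5 kJ

q = 94.5 kJ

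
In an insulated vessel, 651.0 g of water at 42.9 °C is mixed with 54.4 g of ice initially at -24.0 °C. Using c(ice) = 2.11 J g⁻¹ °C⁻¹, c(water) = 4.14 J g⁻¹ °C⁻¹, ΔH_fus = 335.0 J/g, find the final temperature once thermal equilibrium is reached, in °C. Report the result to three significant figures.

Heat to bring ice to 0 °C and melt it: q₁ = 54.4×2.11×24.0 + 54.4×335.0 = 20979 J
Heat the water can supply cooling to 0 °C: 651.0×4.14×42.9 = 115622 J > q₁, so all ice melts.
Energy balance: 651.0×4.14×(42.9 − T) = 20979 + 54.4×4.14×(T − 0)
2695.14(42.9 − T) = 20979 + 225.216 T
115622 − 20979 = 2920.356 T
T = 94643 / 2920.356 = 32.41 °C

T_f = 32.4 °C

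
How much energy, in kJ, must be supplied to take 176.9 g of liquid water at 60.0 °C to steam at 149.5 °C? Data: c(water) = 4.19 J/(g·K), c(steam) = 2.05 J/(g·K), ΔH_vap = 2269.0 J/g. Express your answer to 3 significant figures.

q1 (heat water 60.0→100.0 °C): 176.9 × 4.19 × 40.0 = 29648 J
q2 (vaporize at 100 °C): 176.9 × 2269.0 = 401386 J
q3 (heat steam 100.0→149.5 °C): 176.9 × 2.05 × 49.5 = 17951 J
Total: 29648 + 401386 + 17951 = 448985 J = 449 kJ

q = 449 kJ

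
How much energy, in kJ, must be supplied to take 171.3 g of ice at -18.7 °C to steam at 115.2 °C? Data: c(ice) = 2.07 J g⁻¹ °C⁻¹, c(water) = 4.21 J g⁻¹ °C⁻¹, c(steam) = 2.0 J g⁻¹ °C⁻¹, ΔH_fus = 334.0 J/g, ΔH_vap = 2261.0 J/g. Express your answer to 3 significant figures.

q = 528 kJ

q1 (heat ice -18.7→0.0 °C): 171.3 × 2.07 × 18.7 = 6631 J
q2 (melt at 0 °C): 171.3 × 334.0 = 57214 J
q3 (heat water 0.0→100.0 °C): 171.3 × 4.21 × 100.0 = 72117 J
q4 (vaporize at 100 °C): 171.3 × 2261.0 = 387309 J
q5 (heat steam 100.0→115.2 °C): 171.3 × 2.0 × 15.2 = 5208 J
Total: 6631 + 57214 + 72117 + 387309 + 5208 = 528479 J = 528 kJ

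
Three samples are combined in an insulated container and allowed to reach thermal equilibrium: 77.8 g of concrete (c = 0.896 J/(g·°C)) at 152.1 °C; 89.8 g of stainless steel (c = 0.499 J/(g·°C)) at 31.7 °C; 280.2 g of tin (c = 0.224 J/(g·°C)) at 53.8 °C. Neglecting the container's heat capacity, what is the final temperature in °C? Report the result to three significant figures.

T_f = 86.9 °C

Σ mᵢcᵢ(T − Tᵢ) = 0  ⇒  T = Σ mᵢcᵢTᵢ / Σ mᵢcᵢ
Σ mᵢcᵢ = 77.8×0.896 + 89.8×0.499 + 280.2×0.224 = 177.2838
Σ mᵢcᵢTᵢ = 69.7088×152.1 + 44.8102×31.7 + 62.7648×53.8 = 15400
T = 15400 / 177.2838 = 86.87 °C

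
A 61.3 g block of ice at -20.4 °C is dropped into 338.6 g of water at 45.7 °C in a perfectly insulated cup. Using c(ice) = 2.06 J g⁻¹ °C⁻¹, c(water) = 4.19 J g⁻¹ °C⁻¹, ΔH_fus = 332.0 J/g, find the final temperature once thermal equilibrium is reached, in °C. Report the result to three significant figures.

T_f = 25.0 °C

Heat to bring ice to 0 °C and melt it: q₁ = 61.3×2.06×20.4 + 61.3×332.0 = 22928 J
Heat the water can supply cooling to 0 °C: 338.6×4.19×45.7 = 64836.1 J > q₁, so all ice melts.
Energy balance: 338.6×4.19×(45.7 − T) = 22928 + 61.3×4.19×(T − 0)
1418.734(45.7 − T) = 22928 + 256.847 T
64836.1 − 22928 = 1675.581 T
T = 41908.1 / 1675.581 = 25.01 °C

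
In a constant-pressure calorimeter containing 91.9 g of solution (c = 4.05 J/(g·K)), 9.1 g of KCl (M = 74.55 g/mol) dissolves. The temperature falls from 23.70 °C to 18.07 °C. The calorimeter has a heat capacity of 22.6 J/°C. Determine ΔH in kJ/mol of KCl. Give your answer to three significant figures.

ΔH = 18.2 kJ/mol

|ΔT| = |18.07 − 23.70| = 5.63 °C
|q_surr| = (91.9 × 4.05 + 22.6) × 5.63 = 394.795 × 5.63 = 2223 J
n(KCl) = 9.1 / 74.55 = 0.1221 mol
Temperature fell, so q_rxn = +|q_surr| = 2.223 kJ
ΔH = q_rxn / n = 18.21 kJ/mol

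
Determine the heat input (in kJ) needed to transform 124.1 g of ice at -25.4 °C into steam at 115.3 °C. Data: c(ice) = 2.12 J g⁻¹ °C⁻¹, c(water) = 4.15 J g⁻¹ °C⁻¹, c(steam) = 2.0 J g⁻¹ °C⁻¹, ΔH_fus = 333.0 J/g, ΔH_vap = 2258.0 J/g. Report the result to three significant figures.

q1 (heat ice -25.4→0.0 °C): 124.1 × 2.12 × 25.4 = 6683 J
q2 (melt at 0 °C): 124.1 × 333.0 = 41325 J
q3 (heat water 0.0→100.0 °C): 124.1 × 4.15 × 100.0 = 51502 J
q4 (vaporize at 100 °C): 124.1 × 2258.0 = 280218 J
q5 (heat steam 100.0→115.3 °C): 124.1 × 2.0 × 15.3 = 3797 J
Total: 6683 + 41325 + 51502 + 280218 + 3797 = 383525 J = 384 kJ

q = 384 kJ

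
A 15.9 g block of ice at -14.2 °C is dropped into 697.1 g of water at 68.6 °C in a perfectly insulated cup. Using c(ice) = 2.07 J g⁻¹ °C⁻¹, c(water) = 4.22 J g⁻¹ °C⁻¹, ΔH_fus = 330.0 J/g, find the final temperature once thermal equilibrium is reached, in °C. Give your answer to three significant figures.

Heat to bring ice to 0 °C and melt it: q₁ = 15.9×2.07×14.2 + 15.9×330.0 = 5714.4 J
Heat the water can supply cooling to 0 °C: 697.1×4.22×68.6 = 201805 J > q₁, so all ice melts.
Energy balance: 697.1×4.22×(68.6 − T) = 5714.4 + 15.9×4.22×(T − 0)
2941.762(68.6 − T) = 5714.4 + 67.098 T
201805 − 5714.4 = 3008.860 T
T = 196090.6 / 3008.860 = 65.17 °C

T_f = 65.2 °C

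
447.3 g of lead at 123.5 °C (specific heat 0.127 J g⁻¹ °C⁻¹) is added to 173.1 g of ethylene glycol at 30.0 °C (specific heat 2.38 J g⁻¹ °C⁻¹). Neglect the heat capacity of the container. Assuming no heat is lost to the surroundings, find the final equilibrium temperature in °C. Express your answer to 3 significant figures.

T_f = 41.3 °C

Heat lost by lead = heat gained by ethylene glycol.
(447.3)(0.127)(123.5 − T) = (173.1)(2.38)(T − 30.0)
56.8071 (123.5 − T) = 411.978 (T − 30.0)
7015.7 − 56.8071 T = 411.978 T − 12359
19374.7 = 468.7851 T
T = 41.33 °C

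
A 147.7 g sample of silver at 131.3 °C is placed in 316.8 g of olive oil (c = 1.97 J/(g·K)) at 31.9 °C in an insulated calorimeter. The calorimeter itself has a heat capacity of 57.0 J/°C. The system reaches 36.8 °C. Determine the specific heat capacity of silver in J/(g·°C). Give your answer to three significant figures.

q_gained = (316.8 × 1.97 + 57.0) × (36.8 − 31.9) = 3337 J
q_lost = 147.7 × c × (131.3 − 36.8) = 13957.65 c
Set equal: c = 3337 / 13957.65 = 0.239 J/(g·°C)

c = 0.239 J/(g·°C)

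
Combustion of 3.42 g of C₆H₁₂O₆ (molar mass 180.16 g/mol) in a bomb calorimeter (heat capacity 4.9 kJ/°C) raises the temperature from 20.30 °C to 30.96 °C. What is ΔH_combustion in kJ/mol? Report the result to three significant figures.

ΔH = -2750 kJ/mol

ΔT = 30.96 − 20.30 = 10.66 °C
q_cal = C_cal × ΔT = 4.9 × 10.66 = 52.234 kJ
n = 3.42 / 180.16 = 0.01898 mol
q_rxn = −q_cal = -52.234 kJ
ΔH = -52.234 / 0.01898 = -2752 kJ/mol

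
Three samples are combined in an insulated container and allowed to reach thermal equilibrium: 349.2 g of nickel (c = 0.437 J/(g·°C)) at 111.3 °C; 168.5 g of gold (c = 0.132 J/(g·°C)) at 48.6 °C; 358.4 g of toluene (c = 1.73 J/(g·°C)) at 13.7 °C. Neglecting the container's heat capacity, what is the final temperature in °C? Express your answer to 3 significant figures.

Σ mᵢcᵢ(T − Tᵢ) = 0  ⇒  T = Σ mᵢcᵢTᵢ / Σ mᵢcᵢ
Σ mᵢcᵢ = 349.2×0.437 + 168.5×0.132 + 358.4×1.73 = 794.8744
Σ mᵢcᵢTᵢ = 152.6004×111.3 + 22.242×48.6 + 620.032×13.7 = 26560
T = 26560 / 794.8744 = 33.41 °C

T_f = 33.4 °C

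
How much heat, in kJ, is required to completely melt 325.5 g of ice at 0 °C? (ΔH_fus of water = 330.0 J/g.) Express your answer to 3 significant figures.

q = m × ΔH_fus = 325.5 × 330.0 = 107400 J = 107 kJ

q = 107 kJ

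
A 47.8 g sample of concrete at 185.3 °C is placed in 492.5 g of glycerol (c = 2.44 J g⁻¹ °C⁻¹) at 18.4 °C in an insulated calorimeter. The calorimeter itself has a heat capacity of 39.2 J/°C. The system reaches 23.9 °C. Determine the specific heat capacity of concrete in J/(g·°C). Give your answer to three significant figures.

q_gained = (492.5 × 2.44 + 39.2) × (23.9 − 18.4) = 6825 J
q_lost = 47.8 × c × (185.3 − 23.9) = 7714.92 c
Set equal: c = 6825 / 7714.92 = 0.885 J/(g·°C)

c = 0.885 J/(g·°C)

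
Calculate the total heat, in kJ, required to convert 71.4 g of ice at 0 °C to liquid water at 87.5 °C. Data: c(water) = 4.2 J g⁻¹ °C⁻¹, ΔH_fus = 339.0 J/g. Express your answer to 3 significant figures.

q1 (melt at 0 °C): 71.4 × 339.0 = 24205 J
q2 (heat water 0.0→87.5 °C): 71.4 × 4.2 × 87.5 = 26240 J
Total: 24205 + 26240 = 50445 J = 50.4 kJ

q = 50.4 kJ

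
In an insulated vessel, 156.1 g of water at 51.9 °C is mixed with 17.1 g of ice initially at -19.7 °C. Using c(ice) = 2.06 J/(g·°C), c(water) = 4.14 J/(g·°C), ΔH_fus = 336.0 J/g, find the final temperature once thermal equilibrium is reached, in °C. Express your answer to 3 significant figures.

T_f = 37.8 °C

Heat to bring ice to 0 °C and melt it: q₁ = 17.1×2.06×19.7 + 17.1×336.0 = 6439.6 J
Heat the water can supply cooling to 0 °C: 156.1×4.14×51.9 = 33540.6 J > q₁, so all ice melts.
Energy balance: 156.1×4.14×(51.9 − T) = 6439.6 + 17.1×4.14×(T − 0)
646.254(51.9 − T) = 6439.6 + 70.794 T
33540.6 − 6439.6 = 717.048 T
T = 27101.0 / 717.048 = 37.80 °C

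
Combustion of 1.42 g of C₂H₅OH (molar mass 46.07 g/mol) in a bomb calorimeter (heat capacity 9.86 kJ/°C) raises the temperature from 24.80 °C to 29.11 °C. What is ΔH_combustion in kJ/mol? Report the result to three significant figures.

ΔT = 29.11 − 24.80 = 4.31 °C
q_cal = C_cal × ΔT = 9.86 × 4.31 = 42.4966 kJ
n = 1.42 / 46.07 = 0.03082 mol
q_rxn = −q_cal = -42.4966 kJ
ΔH = -42.4966 / 0.03082 = -1379 kJ/mol

ΔH = -1380 kJ/mol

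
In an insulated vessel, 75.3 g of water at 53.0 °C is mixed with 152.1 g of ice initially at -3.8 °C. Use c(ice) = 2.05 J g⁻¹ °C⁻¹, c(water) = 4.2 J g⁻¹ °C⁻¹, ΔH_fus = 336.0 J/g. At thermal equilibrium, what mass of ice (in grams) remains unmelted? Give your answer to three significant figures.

m_ice remaining = 106 g

Heat to warm all ice to 0 °C: 152.1×2.05×3.8 = 1184.9 J
Heat released by water cooling to 0 °C: 75.3×4.2×53.0 = 16762 J
16762 J < 1184.9 + 152.1×336.0 = 52290.5 J, so not all ice melts; final T = 0 °C.
Heat left for melting: 16762 − 1184.9 = 15577.1 J
Mass melted = 15577.1 / 336.0 = 46.36 g
Ice remaining = 152.1 − 46.36 = 105.74 g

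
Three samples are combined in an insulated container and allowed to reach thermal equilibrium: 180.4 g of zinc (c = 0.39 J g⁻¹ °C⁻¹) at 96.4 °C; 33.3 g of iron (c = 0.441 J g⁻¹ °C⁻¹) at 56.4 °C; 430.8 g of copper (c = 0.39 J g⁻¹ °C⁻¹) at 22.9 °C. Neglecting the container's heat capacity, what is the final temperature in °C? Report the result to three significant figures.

T_f = 45.3 °C

Σ mᵢcᵢ(T − Tᵢ) = 0  ⇒  T = Σ mᵢcᵢTᵢ / Σ mᵢcᵢ
Σ mᵢcᵢ = 180.4×0.39 + 33.3×0.441 + 430.8×0.39 = 253.0533
Σ mᵢcᵢTᵢ = 70.356×96.4 + 14.6853×56.4 + 168.012×22.9 = 11458
T = 11458 / 253.0533 = 45.28 °C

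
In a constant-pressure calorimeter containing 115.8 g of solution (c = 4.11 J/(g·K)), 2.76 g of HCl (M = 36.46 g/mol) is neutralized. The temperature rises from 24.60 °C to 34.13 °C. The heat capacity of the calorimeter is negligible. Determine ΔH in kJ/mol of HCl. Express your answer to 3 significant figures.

ΔH = -59.9 kJ/mol

|ΔT| = |34.13 − 24.60| = 9.53 °C
|q_surr| = (115.8 × 4.11) × 9.53 = 475.938 × 9.53 = 4536 J
n(HCl) = 2.76 / 36.46 = 0.07570 mol
Temperature rose, so q_rxn = −|q_surr| = -4.536 kJ
ΔH = q_rxn / n = -59.92 kJ/mol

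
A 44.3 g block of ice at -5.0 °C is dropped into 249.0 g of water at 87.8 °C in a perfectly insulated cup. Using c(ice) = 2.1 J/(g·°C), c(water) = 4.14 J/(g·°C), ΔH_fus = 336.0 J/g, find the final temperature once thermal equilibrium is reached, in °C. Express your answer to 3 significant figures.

T_f = 61.9 °C

Heat to bring ice to 0 °C and melt it: q₁ = 44.3×2.1×5.0 + 44.3×336.0 = 15350 J
Heat the water can supply cooling to 0 °C: 249.0×4.14×87.8 = 90509.5 J > q₁, so all ice melts.
Energy balance: 249.0×4.14×(87.8 − T) = 15350 + 44.3×4.14×(T − 0)
1030.86(87.8 − T) = 15350 + 183.402 T
90509.5 − 15350 = 1214.262 T
T = 75159.5 / 1214.262 = 61.90 °C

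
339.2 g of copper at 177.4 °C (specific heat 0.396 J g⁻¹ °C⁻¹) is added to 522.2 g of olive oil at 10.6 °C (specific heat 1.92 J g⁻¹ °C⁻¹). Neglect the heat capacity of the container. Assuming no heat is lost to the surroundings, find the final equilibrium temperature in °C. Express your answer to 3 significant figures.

T_f = 30.3 °C

Heat lost by copper = heat gained by olive oil.
(339.2)(0.396)(177.4 − T) = (522.2)(1.92)(T − 10.6)
134.3232 (177.4 − T) = 1002.624 (T − 10.6)
23829 − 134.3232 T = 1002.624 T − 10628
34457 = 1136.9472 T
T = 30.31 °C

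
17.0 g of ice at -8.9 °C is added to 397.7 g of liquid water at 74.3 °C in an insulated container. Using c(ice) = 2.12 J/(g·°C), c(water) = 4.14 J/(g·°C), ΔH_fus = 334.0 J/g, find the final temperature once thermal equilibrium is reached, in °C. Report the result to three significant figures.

Heat to bring ice to 0 °C and melt it: q₁ = 17.0×2.12×8.9 + 17.0×334.0 = 5998.8 J
Heat the water can supply cooling to 0 °C: 397.7×4.14×74.3 = 122333 J > q₁, so all ice melts.
Energy balance: 397.7×4.14×(74.3 − T) = 5998.8 + 17.0×4.14×(T − 0)
1646.478(74.3 − T) = 5998.8 + 70.38 T
122333 − 5998.8 = 1716.858 T
T = 116334.2 / 1716.858 = 67.76 °C

T_f = 67.8 °C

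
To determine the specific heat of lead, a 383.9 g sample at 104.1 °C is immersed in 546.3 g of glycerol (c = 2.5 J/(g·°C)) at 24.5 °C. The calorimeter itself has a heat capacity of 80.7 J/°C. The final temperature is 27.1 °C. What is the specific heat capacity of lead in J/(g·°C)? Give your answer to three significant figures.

c = 0.127 J/(g·°C)

q_gained = (546.3 × 2.5 + 80.7) × (27.1 − 24.5) = 3761 J
q_lost = 383.9 × c × (104.1 − 27.1) = 29560.3 c
Set equal: c = 3761 / 29560.3 = 0.127 J/(g·°C)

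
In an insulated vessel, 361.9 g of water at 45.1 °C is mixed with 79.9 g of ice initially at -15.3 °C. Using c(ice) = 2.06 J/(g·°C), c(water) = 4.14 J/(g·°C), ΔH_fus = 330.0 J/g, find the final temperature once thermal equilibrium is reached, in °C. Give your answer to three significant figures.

Heat to bring ice to 0 °C and melt it: q₁ = 79.9×2.06×15.3 + 79.9×330.0 = 28885 J
Heat the water can supply cooling to 0 °C: 361.9×4.14×45.1 = 67571.8 J > q₁, so all ice melts.
Energy balance: 361.9×4.14×(45.1 − T) = 28885 + 79.9×4.14×(T − 0)
1498.266(45.1 − T) = 28885 + 330.786 T
67571.8 − 28885 = 1829.052 T
T = 38686.8 / 1829.052 = 21.15 °C

T_f = 21.2 °C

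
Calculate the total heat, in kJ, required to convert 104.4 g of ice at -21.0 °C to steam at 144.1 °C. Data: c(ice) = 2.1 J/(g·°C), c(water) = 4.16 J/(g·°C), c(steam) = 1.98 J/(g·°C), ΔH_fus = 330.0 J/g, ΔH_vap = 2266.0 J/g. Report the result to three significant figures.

q = 328 kJ

q1 (heat ice -21.0→0.0 °C): 104.4 × 2.1 × 21.0 = 4604 J
q2 (melt at 0 °C): 104.4 × 330.0 = 34452 J
q3 (heat water 0.0→100.0 °C): 104.4 × 4.16 × 100.0 = 43430 J
q4 (vaporize at 100 °C): 104.4 × 2266.0 = 236570 J
q5 (heat steam 100.0→144.1 °C): 104.4 × 1.98 × 44.1 = 9116 J
Total: 4604 + 34452 + 43430 + 236570 + 9116 = 328172 J = 328 kJ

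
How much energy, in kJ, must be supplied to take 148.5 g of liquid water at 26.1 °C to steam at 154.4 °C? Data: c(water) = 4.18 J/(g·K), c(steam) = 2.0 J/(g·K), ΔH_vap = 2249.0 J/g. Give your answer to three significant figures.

q = 396 kJ

q1 (heat water 26.1→100.0 °C): 148.5 × 4.18 × 73.9 = 45872 J
q2 (vaporize at 100 °C): 148.5 × 2249.0 = 333977 J
q3 (heat steam 100.0→154.4 °C): 148.5 × 2.0 × 54.4 = 16157 J
Total: 45872 + 333977 + 16157 = 396006 J = 396 kJ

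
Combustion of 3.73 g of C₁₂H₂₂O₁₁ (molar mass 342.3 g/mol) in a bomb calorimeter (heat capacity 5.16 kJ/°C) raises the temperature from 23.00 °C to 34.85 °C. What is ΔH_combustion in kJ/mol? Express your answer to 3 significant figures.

ΔH = -5610 kJ/mol

ΔT = 34.85 − 23.00 = 11.85 °C
q_cal = C_cal × ΔT = 5.16 × 11.85 = 61.146 kJ
n = 3.73 / 342.3 = 0.01090 mol
q_rxn = −q_cal = -61.146 kJ
ΔH = -61.146 / 0.01090 = -5610 kJ/mol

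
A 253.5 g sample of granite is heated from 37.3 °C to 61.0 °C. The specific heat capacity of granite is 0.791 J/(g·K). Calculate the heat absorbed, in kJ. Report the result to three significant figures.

q = 4.75 kJ

q = m c ΔT = 253.5 × 0.791 × (61.0 − 37.3)
q = 253.5 × 0.791 × 23.7 = 4752 J = 4.75 kJ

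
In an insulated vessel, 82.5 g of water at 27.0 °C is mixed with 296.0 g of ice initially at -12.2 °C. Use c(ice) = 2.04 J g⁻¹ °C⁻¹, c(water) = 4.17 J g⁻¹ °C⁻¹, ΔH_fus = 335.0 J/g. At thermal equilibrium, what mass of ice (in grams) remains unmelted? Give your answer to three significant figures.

Heat to warm all ice to 0 °C: 296.0×2.04×12.2 = 7366.8 J
Heat released by water cooling to 0 °C: 82.5×4.17×27.0 = 9288.7 J
9288.7 J < 7366.8 + 296.0×335.0 = 106526.8 J, so not all ice melts; final T = 0 °C.
Heat left for melting: 9288.7 − 7366.8 = 1921.9 J
Mass melted = 1921.9 / 335.0 = 5.737 g
Ice remaining = 296.0 − 5.737 = 290.263 g

m_ice remaining = 290 g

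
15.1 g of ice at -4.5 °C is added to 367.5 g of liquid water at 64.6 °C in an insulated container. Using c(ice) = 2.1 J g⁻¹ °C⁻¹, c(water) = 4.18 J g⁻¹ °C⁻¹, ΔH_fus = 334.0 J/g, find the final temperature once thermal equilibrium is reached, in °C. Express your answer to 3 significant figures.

T_f = 58.8 °C

Heat to bring ice to 0 °C and melt it: q₁ = 15.1×2.1×4.5 + 15.1×334.0 = 5186.1 J
Heat the water can supply cooling to 0 °C: 367.5×4.18×64.6 = 99235.3 J > q₁, so all ice melts.
Energy balance: 367.5×4.18×(64.6 − T) = 5186.1 + 15.1×4.18×(T − 0)
1536.15(64.6 − T) = 5186.1 + 63.118 T
99235.3 − 5186.1 = 1599.268 T
T = 94049.2 / 1599.268 = 58.81 °C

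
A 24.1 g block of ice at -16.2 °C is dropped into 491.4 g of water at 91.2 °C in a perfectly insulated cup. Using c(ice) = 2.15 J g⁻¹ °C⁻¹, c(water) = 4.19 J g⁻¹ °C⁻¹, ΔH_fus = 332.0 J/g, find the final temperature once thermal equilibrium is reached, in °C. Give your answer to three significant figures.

T_f = 82.8 °C

Heat to bring ice to 0 °C and melt it: q₁ = 24.1×2.15×16.2 + 24.1×332.0 = 8840.6 J
Heat the water can supply cooling to 0 °C: 491.4×4.19×91.2 = 187778 J > q₁, so all ice melts.
Energy balance: 491.4×4.19×(91.2 − T) = 8840.6 + 24.1×4.19×(T − 0)
2058.966(91.2 − T) = 8840.6 + 100.979 T
187778 − 8840.6 = 2159.945 T
T = 178937.4 / 2159.945 = 82.84 °C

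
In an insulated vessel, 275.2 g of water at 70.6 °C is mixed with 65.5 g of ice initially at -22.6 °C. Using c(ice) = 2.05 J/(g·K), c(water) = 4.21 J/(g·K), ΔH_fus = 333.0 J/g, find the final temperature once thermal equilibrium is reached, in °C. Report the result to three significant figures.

T_f = 39.7 °C

Heat to bring ice to 0 °C and melt it: q₁ = 65.5×2.05×22.6 + 65.5×333.0 = 24846 J
Heat the water can supply cooling to 0 °C: 275.2×4.21×70.6 = 81796.6 J > q₁, so all ice melts.
Energy balance: 275.2×4.21×(70.6 − T) = 24846 + 65.5×4.21×(T − 0)
1158.592(70.6 − T) = 24846 + 275.755 T
81796.6 − 24846 = 1434.347 T
T = 56950.6 / 1434.347 = 39.70 °C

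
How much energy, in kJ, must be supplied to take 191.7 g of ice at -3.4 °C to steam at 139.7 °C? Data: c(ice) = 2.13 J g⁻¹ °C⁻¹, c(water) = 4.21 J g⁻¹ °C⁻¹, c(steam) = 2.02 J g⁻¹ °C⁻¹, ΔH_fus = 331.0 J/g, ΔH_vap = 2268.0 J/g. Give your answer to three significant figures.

q = 596 kJ

q1 (heat ice -3.4→0.0 °C): 191.7 × 2.13 × 3.4 = 1388 J
q2 (melt at 0 °C): 191.7 × 331.0 = 63453 J
q3 (heat water 0.0→100.0 °C): 191.7 × 4.21 × 100.0 = 80706 J
q4 (vaporize at 100 °C): 191.7 × 2268.0 = 434776 J
q5 (heat steam 100.0→139.7 °C): 191.7 × 2.02 × 39.7 = 15373 J
Total: 1388 + 63453 + 80706 + 434776 + 15373 = 595696 J = 596 kJ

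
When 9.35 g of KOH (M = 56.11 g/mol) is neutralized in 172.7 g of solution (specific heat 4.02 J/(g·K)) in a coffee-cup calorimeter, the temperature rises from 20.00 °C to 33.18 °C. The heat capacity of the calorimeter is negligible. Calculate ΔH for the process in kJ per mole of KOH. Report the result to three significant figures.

ΔH = -54.9 kJ/mol

|ΔT| = |33.18 − 20.00| = 13.18 °C
|q_surr| = (172.7 × 4.02) × 13.18 = 694.254 × 13.18 = 9150 J
n(KOH) = 9.35 / 56.11 = 0.1666 mol
Temperature rose, so q_rxn = −|q_surr| = -9.150 kJ
ΔH = q_rxn / n = -54.92 kJ/mol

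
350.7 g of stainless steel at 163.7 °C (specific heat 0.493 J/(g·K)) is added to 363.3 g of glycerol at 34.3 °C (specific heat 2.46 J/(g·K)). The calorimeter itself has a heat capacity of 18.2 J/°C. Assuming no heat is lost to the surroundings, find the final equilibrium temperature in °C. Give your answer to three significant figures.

Heat lost by stainless steel = heat gained by glycerol + calorimeter.
(350.7)(0.493)(163.7 − T) = [(363.3)(2.46) + 18.2](T − 34.3)
172.8951 (163.7 − T) = 911.918 (T − 34.3)
28303 − 172.8951 T = 911.918 T − 31279
59582 = 1084.8131 T
T = 54.92 °C

T_f = 54.9 °C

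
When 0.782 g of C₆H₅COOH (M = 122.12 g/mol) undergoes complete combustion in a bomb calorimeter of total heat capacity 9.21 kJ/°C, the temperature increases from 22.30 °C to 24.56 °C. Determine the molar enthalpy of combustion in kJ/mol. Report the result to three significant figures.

ΔH = -3250 kJ/mol

ΔT = 24.56 − 22.30 = 2.26 °C
q_cal = C_cal × ΔT = 9.21 × 2.26 = 20.8146 kJ
n = 0.782 / 122.12 = 0.006404 mol
q_rxn = −q_cal = -20.8146 kJ
ΔH = -20.8146 / 0.006404 = -3250 kJ/mol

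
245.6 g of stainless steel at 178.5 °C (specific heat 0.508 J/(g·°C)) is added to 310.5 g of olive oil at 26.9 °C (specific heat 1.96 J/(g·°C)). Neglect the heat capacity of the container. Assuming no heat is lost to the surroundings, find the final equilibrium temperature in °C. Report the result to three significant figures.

T_f = 52.7 °C

Heat lost by stainless steel = heat gained by olive oil.
(245.6)(0.508)(178.5 − T) = (310.5)(1.96)(T − 26.9)
124.7648 (178.5 − T) = 608.58 (T − 26.9)
22271 − 124.7648 T = 608.58 T − 16371
38642 = 733.3448 T
T = 52.69 °C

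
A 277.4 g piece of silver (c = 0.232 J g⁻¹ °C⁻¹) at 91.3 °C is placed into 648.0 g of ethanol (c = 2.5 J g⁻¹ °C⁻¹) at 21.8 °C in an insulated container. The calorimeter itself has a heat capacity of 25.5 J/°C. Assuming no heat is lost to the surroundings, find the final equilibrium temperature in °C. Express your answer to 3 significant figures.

T_f = 24.4 °C

Heat lost by silver = heat gained by ethanol + calorimeter.
(277.4)(0.232)(91.3 − T) = [(648.0)(2.5) + 25.5](T − 21.8)
64.3568 (91.3 − T) = 1645.5 (T − 21.8)
5875.8 − 64.3568 T = 1645.5 T − 35872
41747.8 = 1709.8568 T
T = 24.42 °C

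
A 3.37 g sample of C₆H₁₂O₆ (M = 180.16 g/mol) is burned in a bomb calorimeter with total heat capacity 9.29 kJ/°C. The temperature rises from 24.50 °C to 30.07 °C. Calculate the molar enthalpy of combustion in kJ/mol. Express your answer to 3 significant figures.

ΔH = -2770 kJ/mol

ΔT = 30.07 − 24.50 = 5.57 °C
q_cal = C_cal × ΔT = 9.29 × 5.57 = 51.7453 kJ
n = 3.37 / 180.16 = 0.01871 mol
q_rxn = −q_cal = -51.7453 kJ
ΔH = -51.7453 / 0.01871 = -2766 kJ/mol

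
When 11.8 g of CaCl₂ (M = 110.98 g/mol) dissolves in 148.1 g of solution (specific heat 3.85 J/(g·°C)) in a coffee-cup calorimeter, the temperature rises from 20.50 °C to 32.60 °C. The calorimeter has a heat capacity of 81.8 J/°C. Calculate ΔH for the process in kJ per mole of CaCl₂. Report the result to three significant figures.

|ΔT| = |32.60 − 20.50| = 12.10 °C
|q_surr| = (148.1 × 3.85 + 81.8) × 12.10 = 651.985 × 12.10 = 7889 J
n(CaCl₂) = 11.8 / 110.98 = 0.1063 mol
Temperature rose, so q_rxn = −|q_surr| = -7.889 kJ
ΔH = q_rxn / n = -74.21 kJ/mol

ΔH = -74.2 kJ/mol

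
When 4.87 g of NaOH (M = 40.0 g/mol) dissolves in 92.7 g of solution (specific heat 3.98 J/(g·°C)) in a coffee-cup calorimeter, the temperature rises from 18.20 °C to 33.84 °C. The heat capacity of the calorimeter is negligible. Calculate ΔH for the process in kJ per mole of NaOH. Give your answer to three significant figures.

|ΔT| = |33.84 − 18.20| = 15.64 °C
|q_surr| = (92.7 × 3.98) × 15.64 = 368.946 × 15.64 = 5770 J
n(NaOH) = 4.87 / 40.0 = 0.1218 mol
Temperature rose, so q_rxn = −|q_surr| = -5.770 kJ
ΔH = q_rxn / n = -47.37 kJ/mol

ΔH = -47.4 kJ/mol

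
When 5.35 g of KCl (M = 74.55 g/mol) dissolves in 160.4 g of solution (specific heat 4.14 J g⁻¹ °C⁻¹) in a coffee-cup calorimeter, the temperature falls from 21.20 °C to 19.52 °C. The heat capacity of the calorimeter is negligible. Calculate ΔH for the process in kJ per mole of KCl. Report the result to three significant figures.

ΔH = 15.5 kJ/mol

|ΔT| = |19.52 − 21.20| = 1.68 °C
|q_surr| = (160.4 × 4.14) × 1.68 = 664.056 × 1.68 = 1115.6 J
n(KCl) = 5.35 / 74.55 = 0.071764 mol
Temperature fell, so q_rxn = +|q_surr| = 1.1156 kJ
ΔH = q_rxn / n = 15.545 kJ/mol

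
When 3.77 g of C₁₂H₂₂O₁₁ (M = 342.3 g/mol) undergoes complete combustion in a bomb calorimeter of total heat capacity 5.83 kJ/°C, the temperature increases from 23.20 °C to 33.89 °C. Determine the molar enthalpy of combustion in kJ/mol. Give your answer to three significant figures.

ΔH = -5660 kJ/mol

ΔT = 33.89 − 23.20 = 10.69 °C
q_cal = C_cal × ΔT = 5.83 × 10.69 = 62.3227 kJ
n = 3.77 / 342.3 = 0.01101 mol
q_rxn = −q_cal = -62.3227 kJ
ΔH = -62.3227 / 0.01101 = -5661 kJ/mol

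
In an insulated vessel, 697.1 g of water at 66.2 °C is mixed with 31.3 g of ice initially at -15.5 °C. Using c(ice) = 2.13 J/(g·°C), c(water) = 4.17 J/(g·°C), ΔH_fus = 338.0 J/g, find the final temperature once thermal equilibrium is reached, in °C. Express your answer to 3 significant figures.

T_f = 59.5 °C

Heat to bring ice to 0 °C and melt it: q₁ = 31.3×2.13×15.5 + 31.3×338.0 = 11613 J
Heat the water can supply cooling to 0 °C: 697.1×4.17×66.2 = 192437 J > q₁, so all ice melts.
Energy balance: 697.1×4.17×(66.2 − T) = 11613 + 31.3×4.17×(T − 0)
2906.907(66.2 − T) = 11613 + 130.521 T
192437 − 11613 = 3037.428 T
T = 180824 / 3037.428 = 59.53 °C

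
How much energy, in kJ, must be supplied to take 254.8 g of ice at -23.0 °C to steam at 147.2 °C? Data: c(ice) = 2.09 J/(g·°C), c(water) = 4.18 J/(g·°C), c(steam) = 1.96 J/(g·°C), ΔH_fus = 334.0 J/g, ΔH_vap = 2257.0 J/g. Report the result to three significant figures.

q = 803 kJ

q1 (heat ice -23.0→0.0 °C): 254.8 × 2.09 × 23.0 = 12248 J
q2 (melt at 0 °C): 254.8 × 334.0 = 85103 J
q3 (heat water 0.0→100.0 °C): 254.8 × 4.18 × 100.0 = 106506 J
q4 (vaporize at 100 °C): 254.8 × 2257.0 = 575084 J
q5 (heat steam 100.0→147.2 °C): 254.8 × 1.96 × 47.2 = 23572 J
Total: 12248 + 85103 + 106506 + 575084 + 23572 = 802513 J = 803 kJ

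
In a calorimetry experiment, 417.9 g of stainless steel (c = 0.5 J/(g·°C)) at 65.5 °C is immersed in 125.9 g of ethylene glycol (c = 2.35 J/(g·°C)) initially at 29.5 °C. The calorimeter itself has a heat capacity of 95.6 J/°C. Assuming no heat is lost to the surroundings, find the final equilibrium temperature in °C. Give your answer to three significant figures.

Heat lost by stainless steel = heat gained by ethylene glycol + calorimeter.
(417.9)(0.5)(65.5 − T) = [(125.9)(2.35) + 95.6](T − 29.5)
208.95 (65.5 − T) = 391.465 (T − 29.5)
13686 − 208.95 T = 391.465 T − 11548
25234 = 600.415 T
T = 42.03 °C

T_f = 42.0 °C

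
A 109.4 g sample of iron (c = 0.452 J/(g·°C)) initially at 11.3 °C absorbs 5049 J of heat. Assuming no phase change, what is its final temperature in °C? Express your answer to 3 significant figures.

ΔT = q / (m c) = 5049 / (109.4 × 0.452) = 102.1 °C
T_f = 11.3 + 102.1 = 113.4 °C

T_f = 113 °C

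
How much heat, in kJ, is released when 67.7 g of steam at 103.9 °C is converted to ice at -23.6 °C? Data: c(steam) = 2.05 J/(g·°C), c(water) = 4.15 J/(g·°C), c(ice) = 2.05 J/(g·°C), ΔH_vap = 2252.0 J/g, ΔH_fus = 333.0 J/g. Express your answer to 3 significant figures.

q = 207 kJ

q1 (cool steam 103.9→100 °C): 67.7 × 2.05 × 3.9 = 541 J
q2 (condense at 100 °C): 67.7 × 2252.0 = 152460 J
q3 (cool water 100→0 °C): 67.7 × 4.15 × 100.0 = 28096 J
q4 (freeze at 0 °C): 67.7 × 333.0 = 22544 J
q5 (cool ice 0→-23.6 °C): 67.7 × 2.05 × 23.6 = 3275 J
Total: 541 + 152460 + 28096 + 22544 + 3275 = 206916 J = 207 kJ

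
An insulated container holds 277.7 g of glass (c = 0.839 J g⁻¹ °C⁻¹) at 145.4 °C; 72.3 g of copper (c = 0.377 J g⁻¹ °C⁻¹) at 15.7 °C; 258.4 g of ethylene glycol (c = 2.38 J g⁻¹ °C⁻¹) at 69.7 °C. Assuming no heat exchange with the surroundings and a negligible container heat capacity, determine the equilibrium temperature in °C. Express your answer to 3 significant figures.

Σ mᵢcᵢ(T − Tᵢ) = 0  ⇒  T = Σ mᵢcᵢTᵢ / Σ mᵢcᵢ
Σ mᵢcᵢ = 277.7×0.839 + 72.3×0.377 + 258.4×2.38 = 875.2394
Σ mᵢcᵢTᵢ = 232.9903×145.4 + 27.2571×15.7 + 614.992×69.7 = 77170
T = 77170 / 875.2394 = 88.17 °C

T_f = 88.2 °C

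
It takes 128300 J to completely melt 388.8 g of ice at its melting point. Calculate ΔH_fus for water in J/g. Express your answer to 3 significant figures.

ΔH_fus = q / m = 128300 / 388.8 = 330 J/g

ΔH_fus = 330 J/g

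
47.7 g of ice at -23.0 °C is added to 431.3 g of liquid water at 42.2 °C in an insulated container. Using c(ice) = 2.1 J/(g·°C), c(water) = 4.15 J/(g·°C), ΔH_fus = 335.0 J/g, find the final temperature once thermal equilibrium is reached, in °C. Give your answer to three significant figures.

T_f = 28.8 °C

Heat to bring ice to 0 °C and melt it: q₁ = 47.7×2.1×23.0 + 47.7×335.0 = 18283 J
Heat the water can supply cooling to 0 °C: 431.3×4.15×42.2 = 75533.6 J > q₁, so all ice melts.
Energy balance: 431.3×4.15×(42.2 − T) = 18283 + 47.7×4.15×(T − 0)
1789.895(42.2 − T) = 18283 + 197.955 T
75533.6 − 18283 = 1987.850 T
T = 57250.6 / 1987.850 = 28.80 °C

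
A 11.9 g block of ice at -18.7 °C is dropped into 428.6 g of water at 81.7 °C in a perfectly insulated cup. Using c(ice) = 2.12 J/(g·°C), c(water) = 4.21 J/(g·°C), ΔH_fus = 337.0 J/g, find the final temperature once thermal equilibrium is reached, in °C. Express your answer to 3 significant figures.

T_f = 77.1 °C

Heat to bring ice to 0 °C and melt it: q₁ = 11.9×2.12×18.7 + 11.9×337.0 = 4482.1 J
Heat the water can supply cooling to 0 °C: 428.6×4.21×81.7 = 147420 J > q₁, so all ice melts.
Energy balance: 428.6×4.21×(81.7 − T) = 4482.1 + 11.9×4.21×(T − 0)
1804.406(81.7 − T) = 4482.1 + 50.099 T
147420 − 4482.1 = 1854.505 T
T = 142937.9 / 1854.505 = 77.08 °C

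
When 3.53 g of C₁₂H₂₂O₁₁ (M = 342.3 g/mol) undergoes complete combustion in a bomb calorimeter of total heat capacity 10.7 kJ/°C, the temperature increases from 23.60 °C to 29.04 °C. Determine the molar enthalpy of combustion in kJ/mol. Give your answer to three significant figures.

ΔH = -5640 kJ/mol

ΔT = 29.04 − 23.60 = 5.44 °C
q_cal = C_cal × ΔT = 10.7 × 5.44 = 58.208 kJ
n = 3.53 / 342.3 = 0.010313 mol
q_rxn = −q_cal = -58.208 kJ
ΔH = -58.208 / 0.010313 = -5644 kJ/mol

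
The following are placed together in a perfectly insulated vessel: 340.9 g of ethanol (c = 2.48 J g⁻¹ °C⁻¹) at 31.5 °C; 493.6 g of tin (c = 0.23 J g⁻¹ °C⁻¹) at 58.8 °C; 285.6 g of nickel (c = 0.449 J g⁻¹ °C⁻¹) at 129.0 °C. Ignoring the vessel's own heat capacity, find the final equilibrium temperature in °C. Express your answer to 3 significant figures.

Σ mᵢcᵢ(T − Tᵢ) = 0  ⇒  T = Σ mᵢcᵢTᵢ / Σ mᵢcᵢ
Σ mᵢcᵢ = 340.9×2.48 + 493.6×0.23 + 285.6×0.449 = 1087.1944
Σ mᵢcᵢTᵢ = 845.432×31.5 + 113.528×58.8 + 128.2344×129.0 = 49849
T = 49849 / 1087.1944 = 45.85 °C

T_f = 45.9 °C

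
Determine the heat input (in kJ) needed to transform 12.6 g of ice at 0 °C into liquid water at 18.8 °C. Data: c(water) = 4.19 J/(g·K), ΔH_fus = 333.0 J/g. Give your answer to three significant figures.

q1 (melt at 0 °C): 12.6 × 333.0 = 4196 J
q2 (heat water 0.0→18.8 °C): 12.6 × 4.19 × 18.8 = 993 J
Total: 4196 + 993 = 5189 J = 5.19 kJ

q = 5.19 kJ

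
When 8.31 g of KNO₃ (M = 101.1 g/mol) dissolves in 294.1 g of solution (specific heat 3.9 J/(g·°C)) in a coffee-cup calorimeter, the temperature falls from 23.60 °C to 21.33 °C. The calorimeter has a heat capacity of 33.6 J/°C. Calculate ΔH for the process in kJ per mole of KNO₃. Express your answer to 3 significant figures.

ΔH = 32.6 kJ/mol

|ΔT| = |21.33 − 23.60| = 2.27 °C
|q_surr| = (294.1 × 3.9 + 33.6) × 2.27 = 1180.59 × 2.27 = 2680 J
n(KNO₃) = 8.31 / 101.1 = 0.08220 mol
Temperature fell, so q_rxn = +|q_surr| = 2.680 kJ
ΔH = q_rxn / n = 32.60 kJ/mol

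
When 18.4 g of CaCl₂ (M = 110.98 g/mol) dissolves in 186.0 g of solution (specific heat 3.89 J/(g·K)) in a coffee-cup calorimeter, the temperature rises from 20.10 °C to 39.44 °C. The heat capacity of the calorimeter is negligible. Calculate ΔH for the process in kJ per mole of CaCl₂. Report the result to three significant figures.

|ΔT| = |39.44 − 20.10| = 19.34 °C
|q_surr| = (186.0 × 3.89) × 19.34 = 723.54 × 19.34 = 13990 J
n(CaCl₂) = 18.4 / 110.98 = 0.1658 mol
Temperature rose, so q_rxn = −|q_surr| = -13.99 kJ
ΔH = q_rxn / n = -84.38 kJ/mol

ΔH = -84.4 kJ/mol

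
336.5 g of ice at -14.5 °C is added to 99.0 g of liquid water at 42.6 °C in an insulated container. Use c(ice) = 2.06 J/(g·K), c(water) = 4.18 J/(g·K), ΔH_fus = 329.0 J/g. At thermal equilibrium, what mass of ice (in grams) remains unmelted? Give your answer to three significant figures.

m_ice remaining = 313 g

Heat to warm all ice to 0 °C: 336.5×2.06×14.5 = 10051 J
Heat released by water cooling to 0 °C: 99.0×4.18×42.6 = 17629 J
17629 J < 10051 + 336.5×329.0 = 120759.5 J, so not all ice melts; final T = 0 °C.
Heat left for melting: 17629 − 10051 = 7578 J
Mass melted = 7578 / 329.0 = 23.03 g
Ice remaining = 336.5 − 23.03 = 313.47 g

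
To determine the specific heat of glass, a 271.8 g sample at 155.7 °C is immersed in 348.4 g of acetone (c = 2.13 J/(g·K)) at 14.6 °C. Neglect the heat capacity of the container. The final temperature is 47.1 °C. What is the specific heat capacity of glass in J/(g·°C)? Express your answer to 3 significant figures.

q_gained = (348.4 × 2.13) × (47.1 − 14.6) = 24120 J
q_lost = 271.8 × c × (155.7 − 47.1) = 29517.48 c
Set equal: c = 24120 / 29517.48 = 0.817 J/(g·°C)

c = 0.817 J/(g·°C)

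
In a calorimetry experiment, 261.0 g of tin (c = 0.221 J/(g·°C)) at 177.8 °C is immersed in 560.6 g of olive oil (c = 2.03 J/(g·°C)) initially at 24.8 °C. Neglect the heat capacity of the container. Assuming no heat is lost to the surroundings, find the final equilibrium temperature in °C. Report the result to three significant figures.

Heat lost by tin = heat gained by olive oil.
(261.0)(0.221)(177.8 − T) = (560.6)(2.03)(T − 24.8)
57.681 (177.8 − T) = 1138.018 (T − 24.8)
10256 − 57.681 T = 1138.018 T − 28223
38479 = 1195.699 T
T = 32.18 °C

T_f = 32.2 °C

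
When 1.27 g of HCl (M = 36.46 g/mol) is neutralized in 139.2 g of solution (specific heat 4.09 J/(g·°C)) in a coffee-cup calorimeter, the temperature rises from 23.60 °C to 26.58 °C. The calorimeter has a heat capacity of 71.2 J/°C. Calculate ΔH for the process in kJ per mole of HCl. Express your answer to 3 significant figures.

|ΔT| = |26.58 − 23.60| = 2.98 °C
|q_surr| = (139.2 × 4.09 + 71.2) × 2.98 = 640.528 × 2.98 = 1909 J
n(HCl) = 1.27 / 36.46 = 0.03483 mol
Temperature rose, so q_rxn = −|q_surr| = -1.909 kJ
ΔH = q_rxn / n = -54.81 kJ/mol

ΔH = -54.8 kJ/mol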